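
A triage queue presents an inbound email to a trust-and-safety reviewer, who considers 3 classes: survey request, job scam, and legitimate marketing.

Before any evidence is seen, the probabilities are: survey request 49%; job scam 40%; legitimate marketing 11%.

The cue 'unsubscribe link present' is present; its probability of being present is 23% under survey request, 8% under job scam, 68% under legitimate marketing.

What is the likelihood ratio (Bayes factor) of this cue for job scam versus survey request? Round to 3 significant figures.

The Bayes factor is the ratio of the two likelihoods.
  job scam: 0.08
  survey request: 0.23
Bayes factor = 0.08 / 0.23 ≈ 0.348

0.348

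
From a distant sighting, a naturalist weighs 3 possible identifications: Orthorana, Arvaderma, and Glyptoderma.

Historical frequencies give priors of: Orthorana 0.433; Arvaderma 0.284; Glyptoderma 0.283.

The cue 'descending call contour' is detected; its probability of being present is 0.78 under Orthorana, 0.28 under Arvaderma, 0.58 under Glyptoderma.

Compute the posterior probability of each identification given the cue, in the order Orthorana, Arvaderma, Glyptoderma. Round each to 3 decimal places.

0.581, 0.137, 0.282

By Bayes' rule, the unnormalized weight for each hypothesis is prior × likelihood:
  Orthorana: 0.433 × 0.78 = 0.33774
  Arvaderma: 0.284 × 0.28 = 0.07952
  Glyptoderma: 0.283 × 0.58 = 0.16414
Normalizing constant Z = 0.33774 + 0.07952 + 0.16414 = 0.5814.
P(Orthorana | evidence) = 0.33774 / 0.5814 ≈ 0.581
P(Arvaderma | evidence) = 0.07952 / 0.5814 ≈ 0.137
P(Glyptoderma | evidence) = 0.16414 / 0.5814 ≈ 0.282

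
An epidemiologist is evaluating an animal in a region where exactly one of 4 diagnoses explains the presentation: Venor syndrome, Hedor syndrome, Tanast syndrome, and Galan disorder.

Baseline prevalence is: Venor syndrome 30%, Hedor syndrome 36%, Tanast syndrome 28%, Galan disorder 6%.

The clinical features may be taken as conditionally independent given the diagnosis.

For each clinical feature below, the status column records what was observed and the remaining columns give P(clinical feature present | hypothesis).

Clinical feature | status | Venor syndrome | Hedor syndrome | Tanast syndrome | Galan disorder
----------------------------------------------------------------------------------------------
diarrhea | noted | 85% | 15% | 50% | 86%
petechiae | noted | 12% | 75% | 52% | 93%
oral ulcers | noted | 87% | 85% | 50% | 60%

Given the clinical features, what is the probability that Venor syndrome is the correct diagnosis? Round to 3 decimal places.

Multiply each prior by the joint likelihood of the clinical feature pattern:
  Venor syndrome: 0.30 × 0.85 × 0.12 × 0.87 = 0.026622
  Hedor syndrome: 0.36 × 0.15 × 0.75 × 0.85 = 0.034425
  Tanast syndrome: 0.28 × 0.50 × 0.52 × 0.50 = 0.0364
  Galan disorder: 0.06 × 0.86 × 0.93 × 0.60 = 0.028793
The unnormalized weights sum to 0.12624.
P(Venor syndrome | evidence) = 0.026622 / 0.12624 ≈ 0.211.

0.211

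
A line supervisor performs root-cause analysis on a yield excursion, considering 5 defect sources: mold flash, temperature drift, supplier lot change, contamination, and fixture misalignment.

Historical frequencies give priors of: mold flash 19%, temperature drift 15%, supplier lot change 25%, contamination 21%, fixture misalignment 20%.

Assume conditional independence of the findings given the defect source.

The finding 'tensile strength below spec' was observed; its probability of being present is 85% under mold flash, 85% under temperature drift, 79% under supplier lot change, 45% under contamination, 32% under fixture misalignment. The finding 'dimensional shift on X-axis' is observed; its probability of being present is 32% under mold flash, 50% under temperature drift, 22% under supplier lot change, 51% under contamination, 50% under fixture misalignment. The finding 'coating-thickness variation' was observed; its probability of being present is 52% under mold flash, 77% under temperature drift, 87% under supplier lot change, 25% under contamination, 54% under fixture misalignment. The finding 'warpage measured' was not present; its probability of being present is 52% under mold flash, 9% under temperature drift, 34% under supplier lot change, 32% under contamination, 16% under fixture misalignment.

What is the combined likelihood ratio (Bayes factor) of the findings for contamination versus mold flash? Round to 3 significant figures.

0.575

Joint likelihood of the evidence pattern under each hypothesis (using 1 − P(present | H) for each absent finding):
  contamination: 0.45 × 0.51 × 0.25 × (1 − 0.32) = 0.039015
  mold flash: 0.85 × 0.32 × 0.52 × (1 − 0.52) = 0.067891
Bayes factor = 0.039015 / 0.067891 ≈ 0.575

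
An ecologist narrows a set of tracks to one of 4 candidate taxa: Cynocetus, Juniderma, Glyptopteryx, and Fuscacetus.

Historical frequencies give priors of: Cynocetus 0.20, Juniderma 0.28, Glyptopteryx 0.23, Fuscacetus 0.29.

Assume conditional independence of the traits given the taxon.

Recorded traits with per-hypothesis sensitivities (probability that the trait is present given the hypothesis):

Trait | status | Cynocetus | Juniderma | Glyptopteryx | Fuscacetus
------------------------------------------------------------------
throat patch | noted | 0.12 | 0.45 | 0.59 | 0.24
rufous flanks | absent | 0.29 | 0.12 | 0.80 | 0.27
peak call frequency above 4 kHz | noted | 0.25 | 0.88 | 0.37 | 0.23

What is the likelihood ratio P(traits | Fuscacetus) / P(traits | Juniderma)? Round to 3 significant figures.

0.116

Take the product of per-trait likelihoods under each hypothesis (using 1 − P(present | H) for each absent trait), then divide.
  Fuscacetus: 0.24 × (1 − 0.27) × 0.23 = 0.040296
  Juniderma: 0.45 × (1 − 0.12) × 0.88 = 0.34848
Bayes factor = 0.040296 / 0.34848 ≈ 0.116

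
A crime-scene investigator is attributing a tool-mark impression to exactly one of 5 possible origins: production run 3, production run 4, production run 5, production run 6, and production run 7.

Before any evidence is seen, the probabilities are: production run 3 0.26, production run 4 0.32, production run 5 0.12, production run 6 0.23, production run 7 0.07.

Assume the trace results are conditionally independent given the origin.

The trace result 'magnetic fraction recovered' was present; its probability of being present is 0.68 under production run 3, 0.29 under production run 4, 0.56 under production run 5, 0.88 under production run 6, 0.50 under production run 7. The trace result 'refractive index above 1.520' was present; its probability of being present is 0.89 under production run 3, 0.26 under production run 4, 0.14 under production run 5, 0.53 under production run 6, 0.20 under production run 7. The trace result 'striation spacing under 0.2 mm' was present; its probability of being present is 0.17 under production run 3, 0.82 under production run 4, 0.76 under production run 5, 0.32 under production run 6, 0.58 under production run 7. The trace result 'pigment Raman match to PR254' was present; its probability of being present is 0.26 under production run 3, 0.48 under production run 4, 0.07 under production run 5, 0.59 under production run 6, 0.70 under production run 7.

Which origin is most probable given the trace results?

Multiply each prior by the joint likelihood of the trace result pattern:
  production run 3: 0.26 × 0.68 × 0.89 × 0.17 × 0.26 = 0.006955
  production run 4: 0.32 × 0.29 × 0.26 × 0.82 × 0.48 = 0.0094968
  production run 5: 0.12 × 0.56 × 0.14 × 0.76 × 0.07 = 0.00050051
  production run 6: 0.23 × 0.88 × 0.53 × 0.32 × 0.59 = 0.020253
  production run 7: 0.07 × 0.50 × 0.20 × 0.58 × 0.70 = 0.002842
Marginal likelihood of the evidence = 0.040047.
P(production run 3 | evidence) ≈ 0.006955 / 0.040047 ≈ 0.174
P(production run 4 | evidence) ≈ 0.0094968 / 0.040047 ≈ 0.237
P(production run 5 | evidence) ≈ 0.00050051 / 0.040047 ≈ 0.012
P(production run 6 | evidence) ≈ 0.020253 / 0.040047 ≈ 0.506
P(production run 7 | evidence) ≈ 0.002842 / 0.040047 ≈ 0.071
The largest is 0.506, so production run 6 is most probable.

production run 6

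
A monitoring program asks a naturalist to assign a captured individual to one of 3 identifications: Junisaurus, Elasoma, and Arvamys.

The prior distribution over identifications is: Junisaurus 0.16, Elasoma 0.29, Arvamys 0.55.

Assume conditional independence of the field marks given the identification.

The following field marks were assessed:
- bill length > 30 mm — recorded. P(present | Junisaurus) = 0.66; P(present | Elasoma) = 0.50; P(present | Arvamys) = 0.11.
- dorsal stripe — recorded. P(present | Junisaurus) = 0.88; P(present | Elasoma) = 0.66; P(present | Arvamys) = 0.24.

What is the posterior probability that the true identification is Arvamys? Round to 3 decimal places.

Multiply each prior by the joint likelihood of the field mark pattern:
  Junisaurus: 0.16 × 0.66 × 0.88 = 0.092928
  Elasoma: 0.29 × 0.50 × 0.66 = 0.0957
  Arvamys: 0.55 × 0.11 × 0.24 = 0.01452
Marginal likelihood of the evidence = 0.20315.
P(Arvamys | evidence) = 0.01452 / 0.20315 ≈ 0.071.

0.071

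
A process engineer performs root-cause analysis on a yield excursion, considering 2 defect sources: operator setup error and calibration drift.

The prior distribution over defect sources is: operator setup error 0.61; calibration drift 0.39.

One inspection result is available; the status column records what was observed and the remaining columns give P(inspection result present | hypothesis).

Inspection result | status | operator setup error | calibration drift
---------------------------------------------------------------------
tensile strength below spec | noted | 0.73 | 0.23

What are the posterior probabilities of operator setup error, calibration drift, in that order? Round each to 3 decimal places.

For each hypothesis, the unnormalized posterior weight is prior × likelihood:
  operator setup error: 0.61 × 0.73 = 0.4453
  calibration drift: 0.39 × 0.23 = 0.0897
The unnormalized weights sum to 0.535.
P(operator setup error | evidence) = 0.4453 / 0.535 ≈ 0.832
P(calibration drift | evidence) = 0.0897 / 0.535 ≈ 0.168

0.832, 0.168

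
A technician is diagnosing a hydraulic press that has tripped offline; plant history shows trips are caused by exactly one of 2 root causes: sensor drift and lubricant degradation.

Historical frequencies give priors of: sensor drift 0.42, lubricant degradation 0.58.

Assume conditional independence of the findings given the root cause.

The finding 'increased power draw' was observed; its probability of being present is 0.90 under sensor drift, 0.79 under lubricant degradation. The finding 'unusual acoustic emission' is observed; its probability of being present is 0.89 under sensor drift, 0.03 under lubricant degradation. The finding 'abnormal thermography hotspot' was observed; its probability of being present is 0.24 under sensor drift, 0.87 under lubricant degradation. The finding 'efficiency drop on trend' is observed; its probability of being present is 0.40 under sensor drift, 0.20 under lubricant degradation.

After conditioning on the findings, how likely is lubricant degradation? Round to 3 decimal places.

0.069

For each hypothesis, the unnormalized posterior weight is prior × product of the finding likelihoods:
  sensor drift: 0.42 × 0.90 × 0.89 × 0.24 × 0.40 = 0.032296
  lubricant degradation: 0.58 × 0.79 × 0.03 × 0.87 × 0.20 = 0.0023918
Marginal likelihood of the evidence = 0.034688.
P(lubricant degradation | evidence) = 0.0023918 / 0.034688 ≈ 0.069.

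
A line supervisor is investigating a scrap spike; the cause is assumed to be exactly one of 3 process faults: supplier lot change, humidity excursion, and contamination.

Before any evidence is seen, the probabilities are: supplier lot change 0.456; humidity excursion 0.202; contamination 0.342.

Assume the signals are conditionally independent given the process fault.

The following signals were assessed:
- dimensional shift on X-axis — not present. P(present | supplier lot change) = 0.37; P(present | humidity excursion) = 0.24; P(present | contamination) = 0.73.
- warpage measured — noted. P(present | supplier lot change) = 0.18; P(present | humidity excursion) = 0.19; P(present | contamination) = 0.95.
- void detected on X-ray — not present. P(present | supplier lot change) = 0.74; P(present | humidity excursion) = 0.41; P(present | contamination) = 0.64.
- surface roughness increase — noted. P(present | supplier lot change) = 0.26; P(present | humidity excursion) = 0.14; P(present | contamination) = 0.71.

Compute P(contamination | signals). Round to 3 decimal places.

By Bayes' rule with conditional independence, the unnormalized weight for each hypothesis is prior × ∏ likelihoods (using 1 − P(present | H) for each absent signal):
  supplier lot change: 0.456 × (1 − 0.37) × 0.18 × (1 − 0.74) × 0.26 = 0.0034956
  humidity excursion: 0.202 × (1 − 0.24) × 0.19 × (1 − 0.41) × 0.14 = 0.0024093
  contamination: 0.342 × (1 − 0.73) × 0.95 × (1 − 0.64) × 0.71 = 0.022422
Normalizing constant Z = 0.0034956 + 0.0024093 + 0.022422 = 0.028327.
P(contamination | evidence) = 0.022422 / 0.028327 ≈ 0.792.

0.792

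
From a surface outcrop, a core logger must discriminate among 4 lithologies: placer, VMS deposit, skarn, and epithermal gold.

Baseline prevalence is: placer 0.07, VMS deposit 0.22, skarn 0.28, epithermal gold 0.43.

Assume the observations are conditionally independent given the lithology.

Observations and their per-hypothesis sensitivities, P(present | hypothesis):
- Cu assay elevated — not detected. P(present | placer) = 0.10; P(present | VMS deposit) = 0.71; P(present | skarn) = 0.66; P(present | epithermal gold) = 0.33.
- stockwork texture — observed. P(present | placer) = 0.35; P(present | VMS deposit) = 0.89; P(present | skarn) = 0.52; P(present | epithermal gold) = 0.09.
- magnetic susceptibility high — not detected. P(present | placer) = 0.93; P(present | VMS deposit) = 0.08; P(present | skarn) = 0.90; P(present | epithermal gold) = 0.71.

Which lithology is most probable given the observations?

By Bayes' rule with conditional independence, the unnormalized weight for each hypothesis is prior × ∏ likelihoods (using 1 − P(present | H) for each absent observation):
  placer: 0.07 × (1 − 0.10) × 0.35 × (1 − 0.93) = 0.0015435
  VMS deposit: 0.22 × (1 − 0.71) × 0.89 × (1 − 0.08) = 0.052239
  skarn: 0.28 × (1 − 0.66) × 0.52 × (1 − 0.90) = 0.0049504
  epithermal gold: 0.43 × (1 − 0.33) × 0.09 × (1 − 0.71) = 0.0075194
Normalizing constant Z = 0.0015435 + 0.052239 + 0.0049504 + 0.0075194 = 0.066253.
P(placer | evidence) ≈ 0.0015435 / 0.066253 ≈ 0.023
P(VMS deposit | evidence) ≈ 0.052239 / 0.066253 ≈ 0.788
P(skarn | evidence) ≈ 0.0049504 / 0.066253 ≈ 0.075
P(epithermal gold | evidence) ≈ 0.0075194 / 0.066253 ≈ 0.113
The largest is 0.788, so VMS deposit is most probable.

VMS deposit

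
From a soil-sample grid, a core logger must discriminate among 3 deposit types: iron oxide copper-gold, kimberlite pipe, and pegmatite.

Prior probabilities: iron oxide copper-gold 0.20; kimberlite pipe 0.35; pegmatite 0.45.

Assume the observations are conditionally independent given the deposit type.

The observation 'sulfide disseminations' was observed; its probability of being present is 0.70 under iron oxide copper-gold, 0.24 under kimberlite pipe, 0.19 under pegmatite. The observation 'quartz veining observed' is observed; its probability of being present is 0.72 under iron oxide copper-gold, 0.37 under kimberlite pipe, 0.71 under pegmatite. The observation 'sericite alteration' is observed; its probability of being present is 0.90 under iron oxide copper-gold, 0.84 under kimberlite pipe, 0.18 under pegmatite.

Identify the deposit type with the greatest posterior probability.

iron oxide copper-gold

For each hypothesis, the unnormalized posterior weight is prior × product of the observation likelihoods:
  iron oxide copper-gold: 0.20 × 0.70 × 0.72 × 0.90 = 0.09072
  kimberlite pipe: 0.35 × 0.24 × 0.37 × 0.84 = 0.026107
  pegmatite: 0.45 × 0.19 × 0.71 × 0.18 = 0.010927
Marginal likelihood of the evidence = 0.12775.
P(iron oxide copper-gold | evidence) ≈ 0.09072 / 0.12775 ≈ 0.710
P(kimberlite pipe | evidence) ≈ 0.026107 / 0.12775 ≈ 0.204
P(pegmatite | evidence) ≈ 0.010927 / 0.12775 ≈ 0.086
The largest is 0.710, so iron oxide copper-gold is most probable.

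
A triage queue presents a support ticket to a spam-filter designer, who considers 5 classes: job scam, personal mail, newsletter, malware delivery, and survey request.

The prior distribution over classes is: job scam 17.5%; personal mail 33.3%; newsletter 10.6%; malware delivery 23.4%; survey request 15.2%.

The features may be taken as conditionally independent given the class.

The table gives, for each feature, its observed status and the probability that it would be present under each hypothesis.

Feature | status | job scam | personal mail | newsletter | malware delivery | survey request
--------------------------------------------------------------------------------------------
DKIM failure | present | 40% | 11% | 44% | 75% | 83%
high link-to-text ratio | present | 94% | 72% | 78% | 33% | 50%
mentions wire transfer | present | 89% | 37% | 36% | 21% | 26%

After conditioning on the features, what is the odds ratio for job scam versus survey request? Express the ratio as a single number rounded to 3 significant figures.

3.57

The normalizing constant cancels in an odds ratio, so compute prior × likelihood for the two hypotheses only:
  job scam: 0.175 × 0.40 × 0.94 × 0.89 = 0.058562
  survey request: 0.152 × 0.83 × 0.50 × 0.26 = 0.016401
Posterior odds = 0.058562 / 0.016401 ≈ 3.57.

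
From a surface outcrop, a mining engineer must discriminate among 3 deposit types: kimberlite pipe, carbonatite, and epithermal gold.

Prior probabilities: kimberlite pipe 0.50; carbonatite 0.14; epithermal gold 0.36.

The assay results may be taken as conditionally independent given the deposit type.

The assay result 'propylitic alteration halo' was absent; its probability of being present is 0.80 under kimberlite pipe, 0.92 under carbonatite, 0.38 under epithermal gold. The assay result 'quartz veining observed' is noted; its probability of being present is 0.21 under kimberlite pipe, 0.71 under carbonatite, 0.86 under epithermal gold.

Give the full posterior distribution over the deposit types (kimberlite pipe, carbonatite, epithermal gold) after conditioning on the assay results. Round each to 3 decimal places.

Multiply each prior by the joint likelihood of the assay result pattern (using 1 − P(present | H) for each absent assay result):
  kimberlite pipe: 0.50 × (1 − 0.80) × 0.21 = 0.021
  carbonatite: 0.14 × (1 − 0.92) × 0.71 = 0.007952
  epithermal gold: 0.36 × (1 − 0.38) × 0.86 = 0.19195
The unnormalized weights sum to 0.2209.
P(kimberlite pipe | evidence) = 0.021 / 0.2209 ≈ 0.095
P(carbonatite | evidence) = 0.007952 / 0.2209 ≈ 0.036
P(epithermal gold | evidence) = 0.19195 / 0.2209 ≈ 0.869

0.095, 0.036, 0.869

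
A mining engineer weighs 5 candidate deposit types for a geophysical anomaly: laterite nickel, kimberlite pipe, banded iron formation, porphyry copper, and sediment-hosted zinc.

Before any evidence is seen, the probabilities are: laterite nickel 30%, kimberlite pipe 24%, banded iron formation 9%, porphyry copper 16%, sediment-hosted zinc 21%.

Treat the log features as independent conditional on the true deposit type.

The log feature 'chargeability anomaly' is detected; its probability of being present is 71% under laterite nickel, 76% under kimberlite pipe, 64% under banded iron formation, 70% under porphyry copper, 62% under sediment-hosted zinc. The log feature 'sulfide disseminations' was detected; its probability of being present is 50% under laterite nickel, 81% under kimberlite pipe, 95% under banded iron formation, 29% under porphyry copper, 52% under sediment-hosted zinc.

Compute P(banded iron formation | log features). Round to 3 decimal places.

0.134

By Bayes' rule with conditional independence, the unnormalized weight for each hypothesis is prior × ∏ likelihoods:
  laterite nickel: 0.30 × 0.71 × 0.50 = 0.1065
  kimberlite pipe: 0.24 × 0.76 × 0.81 = 0.14774
  banded iron formation: 0.09 × 0.64 × 0.95 = 0.05472
  porphyry copper: 0.16 × 0.70 × 0.29 = 0.03248
  sediment-hosted zinc: 0.21 × 0.62 × 0.52 = 0.067704
Marginal likelihood of the evidence = 0.40915.
P(banded iron formation | evidence) = 0.05472 / 0.40915 ≈ 0.134.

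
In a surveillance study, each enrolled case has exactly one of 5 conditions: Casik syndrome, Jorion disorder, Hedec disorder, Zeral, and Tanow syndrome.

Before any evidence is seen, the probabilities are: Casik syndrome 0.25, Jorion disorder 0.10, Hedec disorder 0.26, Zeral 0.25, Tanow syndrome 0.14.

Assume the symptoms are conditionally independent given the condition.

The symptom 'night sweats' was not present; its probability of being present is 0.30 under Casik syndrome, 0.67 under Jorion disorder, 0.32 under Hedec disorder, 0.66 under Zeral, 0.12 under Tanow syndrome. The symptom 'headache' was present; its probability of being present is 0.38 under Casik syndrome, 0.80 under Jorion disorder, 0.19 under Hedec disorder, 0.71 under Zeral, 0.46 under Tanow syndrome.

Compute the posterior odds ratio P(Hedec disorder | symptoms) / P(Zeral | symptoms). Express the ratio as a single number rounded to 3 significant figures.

0.557

Unnormalized posterior weight (prior times the symptom likelihoods) for each of the two hypotheses (using 1 − P(present | H) for each absent symptom):
  Hedec disorder: 0.26 × (1 − 0.32) × 0.19 = 0.033592
  Zeral: 0.25 × (1 − 0.66) × 0.71 = 0.06035
Odds(Hedec disorder : Zeral) = 0.033592 / 0.06035 ≈ 0.557.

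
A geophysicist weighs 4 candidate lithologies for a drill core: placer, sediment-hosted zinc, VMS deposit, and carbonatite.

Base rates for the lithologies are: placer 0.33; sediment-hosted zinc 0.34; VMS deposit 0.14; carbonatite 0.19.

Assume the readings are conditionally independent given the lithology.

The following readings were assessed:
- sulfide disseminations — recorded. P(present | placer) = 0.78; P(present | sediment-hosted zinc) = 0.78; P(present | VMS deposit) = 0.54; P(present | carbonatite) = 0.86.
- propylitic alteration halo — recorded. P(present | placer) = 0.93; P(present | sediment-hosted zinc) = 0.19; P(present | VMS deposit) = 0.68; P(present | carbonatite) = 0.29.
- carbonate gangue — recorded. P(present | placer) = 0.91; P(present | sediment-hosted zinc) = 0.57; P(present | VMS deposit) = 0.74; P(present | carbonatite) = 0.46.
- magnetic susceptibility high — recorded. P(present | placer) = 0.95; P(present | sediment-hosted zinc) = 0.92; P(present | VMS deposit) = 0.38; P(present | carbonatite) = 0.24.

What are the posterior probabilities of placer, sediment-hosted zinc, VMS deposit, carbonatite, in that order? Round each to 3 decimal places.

Multiply each prior by the joint likelihood of the reading pattern:
  placer: 0.33 × 0.78 × 0.93 × 0.91 × 0.95 = 0.20695
  sediment-hosted zinc: 0.34 × 0.78 × 0.19 × 0.57 × 0.92 = 0.026423
  VMS deposit: 0.14 × 0.54 × 0.68 × 0.74 × 0.38 = 0.014456
  carbonatite: 0.19 × 0.86 × 0.29 × 0.46 × 0.24 = 0.0052314
Normalizing constant Z = 0.20695 + 0.026423 + 0.014456 + 0.0052314 = 0.25306.
P(placer | evidence) = 0.20695 / 0.25306 ≈ 0.818
P(sediment-hosted zinc | evidence) = 0.026423 / 0.25306 ≈ 0.104
P(VMS deposit | evidence) = 0.014456 / 0.25306 ≈ 0.057
P(carbonatite | evidence) = 0.0052314 / 0.25306 ≈ 0.021

0.818, 0.104, 0.057, 0.021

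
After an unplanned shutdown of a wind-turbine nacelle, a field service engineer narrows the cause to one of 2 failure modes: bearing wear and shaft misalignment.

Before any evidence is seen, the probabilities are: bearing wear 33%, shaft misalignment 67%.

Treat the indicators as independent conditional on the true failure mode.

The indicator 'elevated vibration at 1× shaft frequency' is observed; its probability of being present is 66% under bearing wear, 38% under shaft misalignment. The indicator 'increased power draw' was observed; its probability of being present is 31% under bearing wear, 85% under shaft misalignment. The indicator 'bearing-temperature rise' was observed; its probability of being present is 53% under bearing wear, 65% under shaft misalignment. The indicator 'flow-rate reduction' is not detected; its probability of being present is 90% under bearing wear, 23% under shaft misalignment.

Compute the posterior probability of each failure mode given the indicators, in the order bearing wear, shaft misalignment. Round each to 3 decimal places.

Multiply each prior by the joint likelihood of the indicator pattern (using 1 − P(present | H) for each absent indicator):
  bearing wear: 0.33 × 0.66 × 0.31 × 0.53 × (1 − 0.90) = 0.0035785
  shaft misalignment: 0.67 × 0.38 × 0.85 × 0.65 × (1 − 0.23) = 0.10831
The unnormalized weights sum to 0.11189.
P(bearing wear | evidence) = 0.0035785 / 0.11189 ≈ 0.032
P(shaft misalignment | evidence) = 0.10831 / 0.11189 ≈ 0.968

0.032, 0.968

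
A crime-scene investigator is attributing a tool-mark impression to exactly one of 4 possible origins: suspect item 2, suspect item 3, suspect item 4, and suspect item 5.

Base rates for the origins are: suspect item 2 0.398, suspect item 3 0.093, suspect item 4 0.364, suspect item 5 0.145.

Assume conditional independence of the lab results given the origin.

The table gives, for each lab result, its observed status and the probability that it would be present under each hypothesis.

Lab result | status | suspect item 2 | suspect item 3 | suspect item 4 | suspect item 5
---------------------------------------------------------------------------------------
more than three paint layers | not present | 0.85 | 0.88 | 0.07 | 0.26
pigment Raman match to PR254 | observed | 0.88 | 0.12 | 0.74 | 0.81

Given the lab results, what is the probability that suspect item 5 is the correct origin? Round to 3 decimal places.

Multiply each prior by the joint likelihood of the lab result pattern (using 1 − P(present | H) for each absent lab result):
  suspect item 2: 0.398 × (1 − 0.85) × 0.88 = 0.052536
  suspect item 3: 0.093 × (1 − 0.88) × 0.12 = 0.0013392
  suspect item 4: 0.364 × (1 − 0.07) × 0.74 = 0.2505
  suspect item 5: 0.145 × (1 − 0.26) × 0.81 = 0.086913
Marginal likelihood of the evidence = 0.39129.
P(suspect item 5 | evidence) = 0.086913 / 0.39129 ≈ 0.222.

0.222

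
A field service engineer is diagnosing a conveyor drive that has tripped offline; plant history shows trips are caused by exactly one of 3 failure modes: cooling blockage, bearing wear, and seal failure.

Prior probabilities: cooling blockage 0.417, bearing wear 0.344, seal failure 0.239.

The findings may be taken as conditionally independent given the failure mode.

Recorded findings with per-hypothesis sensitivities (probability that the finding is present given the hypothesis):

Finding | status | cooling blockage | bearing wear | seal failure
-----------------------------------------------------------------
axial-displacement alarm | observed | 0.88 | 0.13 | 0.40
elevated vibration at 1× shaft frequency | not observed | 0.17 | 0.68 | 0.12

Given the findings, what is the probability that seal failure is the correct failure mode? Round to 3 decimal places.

Multiply each prior by the joint likelihood of the evidence pattern (using 1 − P(present | H) for each absent finding):
  cooling blockage: 0.417 × 0.88 × (1 − 0.17) = 0.30458
  bearing wear: 0.344 × 0.13 × (1 − 0.68) = 0.01431
  seal failure: 0.239 × 0.40 × (1 − 0.12) = 0.084128
Normalizing constant Z = 0.30458 + 0.01431 + 0.084128 = 0.40302.
P(seal failure | evidence) = 0.084128 / 0.40302 ≈ 0.209.

0.209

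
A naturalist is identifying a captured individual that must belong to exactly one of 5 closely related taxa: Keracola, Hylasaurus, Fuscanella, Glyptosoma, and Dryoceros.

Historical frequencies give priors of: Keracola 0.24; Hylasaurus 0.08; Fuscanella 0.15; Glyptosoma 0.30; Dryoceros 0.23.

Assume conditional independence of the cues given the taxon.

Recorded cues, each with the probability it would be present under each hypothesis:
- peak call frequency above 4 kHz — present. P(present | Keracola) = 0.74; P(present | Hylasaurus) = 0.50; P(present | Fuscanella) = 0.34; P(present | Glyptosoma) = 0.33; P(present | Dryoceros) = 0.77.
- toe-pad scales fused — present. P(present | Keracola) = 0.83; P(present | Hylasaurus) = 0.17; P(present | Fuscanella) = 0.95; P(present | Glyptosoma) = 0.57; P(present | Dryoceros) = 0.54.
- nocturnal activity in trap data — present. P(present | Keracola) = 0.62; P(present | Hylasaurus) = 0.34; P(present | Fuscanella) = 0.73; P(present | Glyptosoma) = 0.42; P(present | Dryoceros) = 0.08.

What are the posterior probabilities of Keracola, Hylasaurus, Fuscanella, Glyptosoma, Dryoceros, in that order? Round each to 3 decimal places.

0.570, 0.014, 0.220, 0.148, 0.048

Multiply each prior by the joint likelihood of the cue pattern:
  Keracola: 0.24 × 0.74 × 0.83 × 0.62 = 0.091393
  Hylasaurus: 0.08 × 0.50 × 0.17 × 0.34 = 0.002312
  Fuscanella: 0.15 × 0.34 × 0.95 × 0.73 = 0.035368
  Glyptosoma: 0.30 × 0.33 × 0.57 × 0.42 = 0.023701
  Dryoceros: 0.23 × 0.77 × 0.54 × 0.08 = 0.0076507
Normalizing constant Z = 0.091393 + 0.002312 + 0.035368 + 0.023701 + 0.0076507 = 0.16042.
P(Keracola | evidence) = 0.091393 / 0.16042 ≈ 0.570
P(Hylasaurus | evidence) = 0.002312 / 0.16042 ≈ 0.014
P(Fuscanella | evidence) = 0.035368 / 0.16042 ≈ 0.220
P(Glyptosoma | evidence) = 0.023701 / 0.16042 ≈ 0.148
P(Dryoceros | evidence) = 0.0076507 / 0.16042 ≈ 0.048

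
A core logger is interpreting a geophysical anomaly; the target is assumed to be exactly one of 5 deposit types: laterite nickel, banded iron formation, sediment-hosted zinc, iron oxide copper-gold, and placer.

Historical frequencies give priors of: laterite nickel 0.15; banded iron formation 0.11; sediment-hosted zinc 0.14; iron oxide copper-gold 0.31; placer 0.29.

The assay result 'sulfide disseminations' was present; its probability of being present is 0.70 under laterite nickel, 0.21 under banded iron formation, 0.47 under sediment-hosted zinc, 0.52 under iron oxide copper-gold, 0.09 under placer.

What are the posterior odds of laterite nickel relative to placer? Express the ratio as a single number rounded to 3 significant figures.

4.02

The normalizing constant cancels in an odds ratio, so compute prior × likelihood for the two hypotheses only:
  laterite nickel: 0.15 × 0.70 = 0.105
  placer: 0.29 × 0.09 = 0.0261
Posterior odds = 0.105 / 0.0261 ≈ 4.02.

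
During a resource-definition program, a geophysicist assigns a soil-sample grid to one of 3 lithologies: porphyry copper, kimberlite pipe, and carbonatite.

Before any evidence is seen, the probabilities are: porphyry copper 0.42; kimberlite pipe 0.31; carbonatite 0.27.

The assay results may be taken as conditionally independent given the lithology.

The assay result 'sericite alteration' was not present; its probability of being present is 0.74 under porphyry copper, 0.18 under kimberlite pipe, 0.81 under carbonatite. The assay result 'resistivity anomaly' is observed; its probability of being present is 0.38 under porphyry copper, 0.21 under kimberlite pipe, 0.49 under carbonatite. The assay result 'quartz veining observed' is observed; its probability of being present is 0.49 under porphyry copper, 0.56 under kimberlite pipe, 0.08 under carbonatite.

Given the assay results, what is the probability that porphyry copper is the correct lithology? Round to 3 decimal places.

0.389

By Bayes' rule with conditional independence, the unnormalized weight for each hypothesis is prior × ∏ likelihoods (using 1 − P(present | H) for each absent assay result):
  porphyry copper: 0.42 × (1 − 0.74) × 0.38 × 0.49 = 0.020333
  kimberlite pipe: 0.31 × (1 − 0.18) × 0.21 × 0.56 = 0.029894
  carbonatite: 0.27 × (1 − 0.81) × 0.49 × 0.08 = 0.002011
Normalizing constant Z = 0.020333 + 0.029894 + 0.002011 = 0.052238.
P(porphyry copper | evidence) = 0.020333 / 0.052238 ≈ 0.389.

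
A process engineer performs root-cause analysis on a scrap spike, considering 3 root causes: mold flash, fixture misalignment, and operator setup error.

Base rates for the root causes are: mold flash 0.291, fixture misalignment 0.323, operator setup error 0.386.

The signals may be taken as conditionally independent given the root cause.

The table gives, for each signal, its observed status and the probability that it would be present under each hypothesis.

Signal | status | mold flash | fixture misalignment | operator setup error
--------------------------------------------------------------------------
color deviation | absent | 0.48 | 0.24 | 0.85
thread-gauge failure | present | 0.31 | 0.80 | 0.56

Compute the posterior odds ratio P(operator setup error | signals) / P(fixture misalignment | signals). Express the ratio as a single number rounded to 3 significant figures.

Unnormalized posterior weight (prior times the signal likelihoods) for each of the two hypotheses (using 1 − P(present | H) for each absent signal):
  operator setup error: 0.386 × (1 − 0.85) × 0.56 = 0.032424
  fixture misalignment: 0.323 × (1 − 0.24) × 0.80 = 0.19638
Odds(operator setup error : fixture misalignment) = 0.032424 / 0.19638 ≈ 0.165.

0.165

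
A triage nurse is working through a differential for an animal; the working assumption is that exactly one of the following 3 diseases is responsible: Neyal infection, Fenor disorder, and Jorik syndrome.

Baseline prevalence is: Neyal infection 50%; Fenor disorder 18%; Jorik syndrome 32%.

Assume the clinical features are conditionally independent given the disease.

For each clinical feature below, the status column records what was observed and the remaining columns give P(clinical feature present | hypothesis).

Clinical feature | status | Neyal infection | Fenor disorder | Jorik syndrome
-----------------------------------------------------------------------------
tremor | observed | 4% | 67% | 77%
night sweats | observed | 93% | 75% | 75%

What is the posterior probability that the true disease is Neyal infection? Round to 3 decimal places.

0.063

For each hypothesis, the unnormalized posterior weight is prior × product of the clinical feature likelihoods:
  Neyal infection: 0.50 × 0.04 × 0.93 = 0.0186
  Fenor disorder: 0.18 × 0.67 × 0.75 = 0.09045
  Jorik syndrome: 0.32 × 0.77 × 0.75 = 0.1848
Marginal likelihood of the evidence = 0.29385.
P(Neyal infection | evidence) = 0.0186 / 0.29385 ≈ 0.063.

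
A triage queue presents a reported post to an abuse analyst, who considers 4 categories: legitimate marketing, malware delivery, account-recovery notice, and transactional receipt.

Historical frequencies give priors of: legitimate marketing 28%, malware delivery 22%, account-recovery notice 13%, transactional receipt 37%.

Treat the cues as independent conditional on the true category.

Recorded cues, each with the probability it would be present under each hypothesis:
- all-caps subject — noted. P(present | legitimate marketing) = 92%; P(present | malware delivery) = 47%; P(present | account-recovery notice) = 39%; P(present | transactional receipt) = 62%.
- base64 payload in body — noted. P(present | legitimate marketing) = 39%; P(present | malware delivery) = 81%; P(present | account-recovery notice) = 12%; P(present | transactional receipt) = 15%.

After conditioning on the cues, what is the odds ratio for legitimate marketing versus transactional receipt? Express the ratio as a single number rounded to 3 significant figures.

2.92

Posterior odds equal prior odds times the likelihood ratio; only the two competing hypotheses matter.
  legitimate marketing: 0.28 × 0.92 × 0.39 = 0.10046
  transactional receipt: 0.37 × 0.62 × 0.15 = 0.03441
Odds(legitimate marketing : transactional receipt) = 0.10046 / 0.03441 ≈ 2.92.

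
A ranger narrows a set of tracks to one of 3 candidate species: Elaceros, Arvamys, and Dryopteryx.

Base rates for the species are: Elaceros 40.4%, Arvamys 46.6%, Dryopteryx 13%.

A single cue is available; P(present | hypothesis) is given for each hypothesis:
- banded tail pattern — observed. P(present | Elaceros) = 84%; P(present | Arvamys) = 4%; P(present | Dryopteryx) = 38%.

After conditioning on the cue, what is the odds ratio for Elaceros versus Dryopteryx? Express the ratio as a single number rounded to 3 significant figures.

6.87

Posterior odds equal prior odds times the likelihood ratio; only the two competing hypotheses matter.
  Elaceros: 0.404 × 0.84 = 0.33936
  Dryopteryx: 0.130 × 0.38 = 0.0494
Odds(Elaceros : Dryopteryx) = 0.33936 / 0.0494 ≈ 6.87.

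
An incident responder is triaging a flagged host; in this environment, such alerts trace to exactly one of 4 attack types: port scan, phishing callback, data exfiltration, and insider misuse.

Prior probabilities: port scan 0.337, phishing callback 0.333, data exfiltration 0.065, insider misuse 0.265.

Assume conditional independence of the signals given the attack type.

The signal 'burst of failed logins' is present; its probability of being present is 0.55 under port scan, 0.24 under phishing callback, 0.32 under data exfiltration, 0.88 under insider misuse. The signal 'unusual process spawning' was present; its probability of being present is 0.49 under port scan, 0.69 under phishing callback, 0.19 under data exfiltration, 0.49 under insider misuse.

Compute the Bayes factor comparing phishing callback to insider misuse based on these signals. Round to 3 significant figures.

0.384

Take the product of per-signal likelihoods under each hypothesis, then divide.
  phishing callback: 0.24 × 0.69 = 0.1656
  insider misuse: 0.88 × 0.49 = 0.4312
Bayes factor = 0.1656 / 0.4312 ≈ 0.384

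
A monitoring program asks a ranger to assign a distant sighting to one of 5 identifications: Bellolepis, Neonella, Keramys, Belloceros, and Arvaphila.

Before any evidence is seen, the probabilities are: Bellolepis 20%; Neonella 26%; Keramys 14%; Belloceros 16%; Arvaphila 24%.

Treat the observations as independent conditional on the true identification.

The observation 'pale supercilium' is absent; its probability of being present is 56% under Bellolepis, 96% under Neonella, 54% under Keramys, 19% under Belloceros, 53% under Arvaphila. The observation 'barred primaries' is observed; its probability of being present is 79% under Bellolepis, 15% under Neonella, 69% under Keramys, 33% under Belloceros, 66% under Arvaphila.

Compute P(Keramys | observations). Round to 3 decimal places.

0.191

Multiply each prior by the joint likelihood of the evidence pattern (using 1 − P(present | H) for each absent observation):
  Bellolepis: 0.20 × (1 − 0.56) × 0.79 = 0.06952
  Neonella: 0.26 × (1 − 0.96) × 0.15 = 0.00156
  Keramys: 0.14 × (1 − 0.54) × 0.69 = 0.044436
  Belloceros: 0.16 × (1 − 0.19) × 0.33 = 0.042768
  Arvaphila: 0.24 × (1 − 0.53) × 0.66 = 0.074448
Normalizing constant Z = 0.06952 + 0.00156 + 0.044436 + 0.042768 + 0.074448 = 0.23273.
P(Keramys | evidence) = 0.044436 / 0.23273 ≈ 0.191.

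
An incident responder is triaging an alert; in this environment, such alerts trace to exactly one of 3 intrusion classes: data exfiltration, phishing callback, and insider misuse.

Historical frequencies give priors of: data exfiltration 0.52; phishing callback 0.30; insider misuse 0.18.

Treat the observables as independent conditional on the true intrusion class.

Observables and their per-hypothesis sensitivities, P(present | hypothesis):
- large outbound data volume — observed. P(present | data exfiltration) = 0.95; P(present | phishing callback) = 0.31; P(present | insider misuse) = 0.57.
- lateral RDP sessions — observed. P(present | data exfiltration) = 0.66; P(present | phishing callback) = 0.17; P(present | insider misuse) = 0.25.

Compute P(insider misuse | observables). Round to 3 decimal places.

For each hypothesis, the unnormalized posterior weight is prior × product of the observable likelihoods:
  data exfiltration: 0.52 × 0.95 × 0.66 = 0.32604
  phishing callback: 0.30 × 0.31 × 0.17 = 0.01581
  insider misuse: 0.18 × 0.57 × 0.25 = 0.02565
The unnormalized weights sum to 0.3675.
P(insider misuse | evidence) = 0.02565 / 0.3675 ≈ 0.070.

0.070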